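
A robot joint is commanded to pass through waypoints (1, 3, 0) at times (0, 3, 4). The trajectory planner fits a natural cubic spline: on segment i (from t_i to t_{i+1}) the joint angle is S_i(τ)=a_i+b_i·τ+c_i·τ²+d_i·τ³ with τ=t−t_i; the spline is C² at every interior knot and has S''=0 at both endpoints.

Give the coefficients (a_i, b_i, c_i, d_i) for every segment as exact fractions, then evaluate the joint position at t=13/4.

  seg 0: a=1 b=49/24 c=0 d=-11/72
  seg 1: a=3 b=-25/12 c=-11/8 d=11/24
S(13/4) = 1229/512

Δ: Δ0=2/3, Δ1=-3
row 1: diag=8, rhs=-22; c'=1/8, d'=-11/4
back: M1=-11/4
M: M0=0, M1=-11/4, M2=0
seg 0: a=1, c=M0/2=0, d=(M1−M0)/(6·3)=-11/72, b=Δ0−h0·(2M0+M1)/6=49/24
seg 1: a=3, c=M1/2=-11/8, d=(M2−M1)/(6·1)=11/24, b=Δ1−h1·(2M1+M2)/6=-25/12
t_q=13/4 → seg 1, τ=1/4; S=3+-25/12·τ+-11/8·τ²+11/24·τ³=1229/512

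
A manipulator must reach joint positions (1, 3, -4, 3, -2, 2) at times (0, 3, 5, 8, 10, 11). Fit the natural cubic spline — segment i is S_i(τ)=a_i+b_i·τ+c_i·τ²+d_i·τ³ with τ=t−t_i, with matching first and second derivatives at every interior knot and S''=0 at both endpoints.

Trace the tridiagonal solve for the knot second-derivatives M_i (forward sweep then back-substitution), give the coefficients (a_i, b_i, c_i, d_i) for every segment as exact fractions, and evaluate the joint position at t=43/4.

  seg 0: a=1 b=12265/4836 c=0 d=-9041/43524
  seg 1: a=3 b=-7429/2418 c=-9041/4836 d=2669/3224
  seg 2: a=-4 b=-745/1209 c=3745/1209 d=-7669/10881
  seg 3: a=3 b=-1282/1209 c=-1308/403 d=12215/9672
  seg 4: a=-2 b=2689/2418 c=6983/1612 d=-6983/4836
S(43/4) = 68253/103168

Δ: Δ0=2/3, Δ1=-7/2, Δ2=7/3, Δ3=-5/2, Δ4=4
row 1: diag=10, rhs=-25; c'=1/5, d'=-5/2
row 2: denom=10−2·1/5=48/5; d'=(35−2·-5/2)/(48/5)=25/6
row 3: denom=10−3·5/16=145/16; d'=(-29−3·25/6)/(145/16)=-664/145
row 4: denom=6−2·32/145=806/145; d'=(39−2·-664/145)/(806/145)=6983/806
back: M4=6983/806
back: M3=-664/145−32/145·6983/806=-2616/403
back: M2=25/6−5/16·-2616/403=7490/1209
back: M1=-5/2−1/5·7490/1209=-9041/2418
M: M0=0, M1=-9041/2418, M2=7490/1209, M3=-2616/403, M4=6983/806, M5=0
seg 0: a=1, c=M0/2=0, d=(M1−M0)/(6·3)=-9041/43524, b=Δ0−h0·(2M0+M1)/6=12265/4836
seg 1: a=3, c=M1/2=-9041/4836, d=(M2−M1)/(6·2)=2669/3224, b=Δ1−h1·(2M1+M2)/6=-7429/2418
seg 2: a=-4, c=M2/2=3745/1209, d=(M3−M2)/(6·3)=-7669/10881, b=Δ2−h2·(2M2+M3)/6=-745/1209
seg 3: a=3, c=M3/2=-1308/403, d=(M4−M3)/(6·2)=12215/9672, b=Δ3−h3·(2M3+M4)/6=-1282/1209
seg 4: a=-2, c=M4/2=6983/1612, d=(M5−M4)/(6·1)=-6983/4836, b=Δ4−h4·(2M4+M5)/6=2689/2418
t_q=43/4 → seg 4, τ=3/4; S=-2+2689/2418·τ+6983/1612·τ²+-6983/4836·τ³=68253/103168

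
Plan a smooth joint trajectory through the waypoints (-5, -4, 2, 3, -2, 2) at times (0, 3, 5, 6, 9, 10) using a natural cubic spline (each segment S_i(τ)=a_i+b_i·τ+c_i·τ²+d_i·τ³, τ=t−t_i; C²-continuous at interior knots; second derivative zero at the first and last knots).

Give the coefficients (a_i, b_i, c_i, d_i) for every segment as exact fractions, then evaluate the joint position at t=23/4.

Δ: Δ0=1/3, Δ1=3, Δ2=1, Δ3=-5/3, Δ4=4
row 1: diag=10, rhs=16; c'=1/5, d'=8/5
row 2: denom=6−2·1/5=28/5; d'=(-12−2·8/5)/(28/5)=-19/7
row 3: denom=8−1·5/28=219/28; d'=(-16−1·-19/7)/(219/28)=-124/73
row 4: denom=8−3·28/73=500/73; d'=(34−3·-124/73)/(500/73)=1427/250
back: M4=1427/250
back: M3=-124/73−28/73·1427/250=-486/125
back: M2=-19/7−5/28·-486/125=-101/50
back: M1=8/5−1/5·-101/50=501/250
M: M0=0, M1=501/250, M2=-101/50, M3=-486/125, M4=1427/250, M5=0
seg 0: a=-5, c=M0/2=0, d=(M1−M0)/(6·3)=167/1500, b=Δ0−h0·(2M0+M1)/6=-1003/1500
seg 1: a=-4, c=M1/2=501/500, d=(M2−M1)/(6·2)=-503/1500, b=Δ1−h1·(2M1+M2)/6=1753/750
seg 2: a=2, c=M2/2=-101/100, d=(M3−M2)/(6·1)=-467/1500, b=Δ2−h2·(2M2+M3)/6=1741/750
seg 3: a=3, c=M3/2=-243/125, d=(M4−M3)/(6·3)=2399/4500, b=Δ3−h3·(2M3+M4)/6=-949/1500
seg 4: a=-2, c=M4/2=1427/500, d=(M5−M4)/(6·1)=-1427/1500, b=Δ4−h4·(2M4+M5)/6=1573/750
t_q=23/4 → seg 2, τ=3/4; S=2+1741/750·τ+-101/100·τ²+-467/1500·τ³=97329/32000

  seg 0: a=-5 b=-1003/1500 c=0 d=167/1500
  seg 1: a=-4 b=1753/750 c=501/500 d=-503/1500
  seg 2: a=2 b=1741/750 c=-101/100 d=-467/1500
  seg 3: a=3 b=-949/1500 c=-243/125 d=2399/4500
  seg 4: a=-2 b=1573/750 c=1427/500 d=-1427/1500
S(23/4) = 97329/32000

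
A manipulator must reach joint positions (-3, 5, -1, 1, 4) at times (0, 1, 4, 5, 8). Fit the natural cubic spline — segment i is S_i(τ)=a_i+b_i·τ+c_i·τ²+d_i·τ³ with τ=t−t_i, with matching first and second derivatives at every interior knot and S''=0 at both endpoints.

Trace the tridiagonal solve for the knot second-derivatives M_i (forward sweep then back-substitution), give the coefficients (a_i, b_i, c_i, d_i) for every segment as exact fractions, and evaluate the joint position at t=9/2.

Δ: Δ0=8, Δ1=-2, Δ2=2, Δ3=1
row 1: diag=8, rhs=-60; c'=3/8, d'=-15/2
row 2: denom=8−3·3/8=55/8; d'=(24−3·-15/2)/(55/8)=372/55
row 3: denom=8−1·8/55=432/55; d'=(-6−1·372/55)/(432/55)=-13/8
back: M3=-13/8
back: M2=372/55−8/55·-13/8=7
back: M1=-15/2−3/8·7=-81/8
M: M0=0, M1=-81/8, M2=7, M3=-13/8, M4=0
seg 0: a=-3, c=M0/2=0, d=(M1−M0)/(6·1)=-27/16, b=Δ0−h0·(2M0+M1)/6=155/16
seg 1: a=5, c=M1/2=-81/16, d=(M2−M1)/(6·3)=137/144, b=Δ1−h1·(2M1+M2)/6=37/8
seg 2: a=-1, c=M2/2=7/2, d=(M3−M2)/(6·1)=-23/16, b=Δ2−h2·(2M2+M3)/6=-1/16
seg 3: a=1, c=M3/2=-13/16, d=(M4−M3)/(6·3)=13/144, b=Δ3−h3·(2M3+M4)/6=21/8
t_q=9/2 → seg 2, τ=1/2; S=-1+-1/16·τ+7/2·τ²+-23/16·τ³=-43/128

  seg 0: a=-3 b=155/16 c=0 d=-27/16
  seg 1: a=5 b=37/8 c=-81/16 d=137/144
  seg 2: a=-1 b=-1/16 c=7/2 d=-23/16
  seg 3: a=1 b=21/8 c=-13/16 d=13/144
S(9/2) = -43/128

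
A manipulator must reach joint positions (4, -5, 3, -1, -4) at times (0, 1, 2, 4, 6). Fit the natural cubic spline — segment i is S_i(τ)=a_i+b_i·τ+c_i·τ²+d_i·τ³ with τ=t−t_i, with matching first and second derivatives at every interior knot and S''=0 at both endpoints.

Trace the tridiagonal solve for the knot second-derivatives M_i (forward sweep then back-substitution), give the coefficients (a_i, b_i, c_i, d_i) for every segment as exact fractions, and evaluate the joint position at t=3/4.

  seg 0: a=4 b=-2341/168 c=0 d=829/168
  seg 1: a=-5 b=73/84 c=829/56 d=-1289/168
  seg 2: a=3 b=179/24 c=-115/14 d=1171/672
  seg 3: a=-1 b=-377/84 c=251/112 d=-251/672
S(3/4) = -2237/512

Δ: Δ0=-9, Δ1=8, Δ2=-2, Δ3=-3/2
row 1: diag=4, rhs=102; c'=1/4, d'=51/2
row 2: denom=6−1·1/4=23/4; d'=(-60−1·51/2)/(23/4)=-342/23
row 3: denom=8−2·8/23=168/23; d'=(3−2·-342/23)/(168/23)=251/56
back: M3=251/56
back: M2=-342/23−8/23·251/56=-115/7
back: M1=51/2−1/4·-115/7=829/28
M: M0=0, M1=829/28, M2=-115/7, M3=251/56, M4=0
seg 0: a=4, c=M0/2=0, d=(M1−M0)/(6·1)=829/168, b=Δ0−h0·(2M0+M1)/6=-2341/168
seg 1: a=-5, c=M1/2=829/56, d=(M2−M1)/(6·1)=-1289/168, b=Δ1−h1·(2M1+M2)/6=73/84
seg 2: a=3, c=M2/2=-115/14, d=(M3−M2)/(6·2)=1171/672, b=Δ2−h2·(2M2+M3)/6=179/24
seg 3: a=-1, c=M3/2=251/112, d=(M4−M3)/(6·2)=-251/672, b=Δ3−h3·(2M3+M4)/6=-377/84
t_q=3/4 → seg 0, τ=3/4; S=4+-2341/168·τ+0·τ²+829/168·τ³=-2237/512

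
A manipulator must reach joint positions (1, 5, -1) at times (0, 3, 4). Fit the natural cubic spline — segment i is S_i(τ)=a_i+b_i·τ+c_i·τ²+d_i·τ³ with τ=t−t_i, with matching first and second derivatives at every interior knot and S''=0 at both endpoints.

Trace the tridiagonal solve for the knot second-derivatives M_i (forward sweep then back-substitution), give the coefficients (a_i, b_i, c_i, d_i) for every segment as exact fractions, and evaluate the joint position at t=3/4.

  seg 0: a=1 b=49/12 c=0 d=-11/36
  seg 1: a=5 b=-25/6 c=-11/4 d=11/12
S(3/4) = 1007/256

Δ: Δ0=4/3, Δ1=-6
row 1: diag=8, rhs=-44; c'=1/8, d'=-11/2
back: M1=-11/2
M: M0=0, M1=-11/2, M2=0
seg 0: a=1, c=M0/2=0, d=(M1−M0)/(6·3)=-11/36, b=Δ0−h0·(2M0+M1)/6=49/12
seg 1: a=5, c=M1/2=-11/4, d=(M2−M1)/(6·1)=11/12, b=Δ1−h1·(2M1+M2)/6=-25/6
t_q=3/4 → seg 0, τ=3/4; S=1+49/12·τ+0·τ²+-11/36·τ³=1007/256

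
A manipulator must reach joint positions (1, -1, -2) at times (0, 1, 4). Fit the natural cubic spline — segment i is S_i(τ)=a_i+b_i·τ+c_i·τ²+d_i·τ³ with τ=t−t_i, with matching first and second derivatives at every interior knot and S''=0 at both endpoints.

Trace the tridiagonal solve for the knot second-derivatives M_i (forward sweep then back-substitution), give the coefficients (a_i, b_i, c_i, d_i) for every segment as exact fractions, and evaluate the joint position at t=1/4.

Δ: Δ0=-2, Δ1=-1/3
row 1: diag=8, rhs=10; c'=3/8, d'=5/4
back: M1=5/4
M: M0=0, M1=5/4, M2=0
seg 0: a=1, c=M0/2=0, d=(M1−M0)/(6·1)=5/24, b=Δ0−h0·(2M0+M1)/6=-53/24
seg 1: a=-1, c=M1/2=5/8, d=(M2−M1)/(6·3)=-5/72, b=Δ1−h1·(2M1+M2)/6=-19/12
t_q=1/4 → seg 0, τ=1/4; S=1+-53/24·τ+0·τ²+5/24·τ³=231/512

  seg 0: a=1 b=-53/24 c=0 d=5/24
  seg 1: a=-1 b=-19/12 c=5/8 d=-5/72
S(1/4) = 231/512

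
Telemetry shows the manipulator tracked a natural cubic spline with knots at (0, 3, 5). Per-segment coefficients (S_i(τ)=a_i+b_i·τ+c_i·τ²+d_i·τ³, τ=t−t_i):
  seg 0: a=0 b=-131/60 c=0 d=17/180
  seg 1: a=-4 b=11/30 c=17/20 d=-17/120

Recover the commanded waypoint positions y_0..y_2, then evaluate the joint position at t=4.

y_0=0 y_1=-4 y_2=-1
S(4) = -117/40

y_0 = S_0(0) = a_0 = 0
y_1 = S_1(0) = a_1 = -4
y_2 = S_1(2) = -1
t_q=4 is in segment 1 (τ=1); S_1(τ)=-117/40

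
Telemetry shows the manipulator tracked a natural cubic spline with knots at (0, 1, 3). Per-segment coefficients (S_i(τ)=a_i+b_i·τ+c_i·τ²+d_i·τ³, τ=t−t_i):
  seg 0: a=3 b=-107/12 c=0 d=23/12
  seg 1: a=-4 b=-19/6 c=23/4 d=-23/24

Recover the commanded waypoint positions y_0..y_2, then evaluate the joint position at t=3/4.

y_0 = S_0(0) = a_0 = 3
y_1 = S_1(0) = a_1 = -4
y_2 = S_1(2) = 5
t_q=3/4 is in segment 0 (τ=3/4); S_0(τ)=-737/256

y_0=3 y_1=-4 y_2=5
S(3/4) = -737/256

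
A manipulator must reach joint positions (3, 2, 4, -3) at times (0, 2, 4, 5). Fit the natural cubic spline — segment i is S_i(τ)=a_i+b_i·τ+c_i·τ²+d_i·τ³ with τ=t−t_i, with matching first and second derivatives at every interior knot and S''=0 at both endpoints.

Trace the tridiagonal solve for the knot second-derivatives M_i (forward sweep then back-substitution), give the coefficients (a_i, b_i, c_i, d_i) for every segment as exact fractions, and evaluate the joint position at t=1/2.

  seg 0: a=3 b=-18/11 c=0 d=25/88
  seg 1: a=2 b=39/22 c=75/44 d=-23/22
  seg 2: a=4 b=-87/22 c=-201/44 d=67/44
S(1/2) = 1561/704

Δ: Δ0=-1/2, Δ1=1, Δ2=-7
row 1: diag=8, rhs=9; c'=1/4, d'=9/8
row 2: denom=6−2·1/4=11/2; d'=(-48−2·9/8)/(11/2)=-201/22
back: M2=-201/22
back: M1=9/8−1/4·-201/22=75/22
M: M0=0, M1=75/22, M2=-201/22, M3=0
seg 0: a=3, c=M0/2=0, d=(M1−M0)/(6·2)=25/88, b=Δ0−h0·(2M0+M1)/6=-18/11
seg 1: a=2, c=M1/2=75/44, d=(M2−M1)/(6·2)=-23/22, b=Δ1−h1·(2M1+M2)/6=39/22
seg 2: a=4, c=M2/2=-201/44, d=(M3−M2)/(6·1)=67/44, b=Δ2−h2·(2M2+M3)/6=-87/22
t_q=1/2 → seg 0, τ=1/2; S=3+-18/11·τ+0·τ²+25/88·τ³=1561/704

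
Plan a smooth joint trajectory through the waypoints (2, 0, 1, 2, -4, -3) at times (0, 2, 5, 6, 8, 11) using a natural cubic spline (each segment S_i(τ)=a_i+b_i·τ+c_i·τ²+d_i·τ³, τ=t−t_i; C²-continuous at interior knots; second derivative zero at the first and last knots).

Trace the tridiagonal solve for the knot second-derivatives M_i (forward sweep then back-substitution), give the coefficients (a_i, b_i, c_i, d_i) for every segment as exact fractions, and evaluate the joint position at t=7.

Δ: Δ0=-1, Δ1=1/3, Δ2=1, Δ3=-3, Δ4=1/3
row 1: diag=10, rhs=8; c'=3/10, d'=4/5
row 2: denom=8−3·3/10=71/10; d'=(4−3·4/5)/(71/10)=16/71
row 3: denom=6−1·10/71=416/71; d'=(-24−1·16/71)/(416/71)=-215/52
row 4: denom=10−2·71/208=969/104; d'=(20−2·-215/52)/(969/104)=980/323
back: M4=980/323
back: M3=-215/52−71/208·980/323=-1670/323
back: M2=16/71−10/71·-1670/323=308/323
back: M1=4/5−3/10·308/323=166/323
M: M0=0, M1=166/323, M2=308/323, M3=-1670/323, M4=980/323, M5=0
seg 0: a=2, c=M0/2=0, d=(M1−M0)/(6·2)=83/1938, b=Δ0−h0·(2M0+M1)/6=-1135/969
seg 1: a=0, c=M1/2=83/323, d=(M2−M1)/(6·3)=71/2907, b=Δ1−h1·(2M1+M2)/6=-637/969
seg 2: a=1, c=M2/2=154/323, d=(M3−M2)/(6·1)=-989/969, b=Δ2−h2·(2M2+M3)/6=88/57
seg 3: a=2, c=M3/2=-835/323, d=(M4−M3)/(6·2)=1325/1938, b=Δ3−h3·(2M3+M4)/6=-547/969
seg 4: a=-4, c=M4/2=490/323, d=(M5−M4)/(6·3)=-490/2907, b=Δ4−h4·(2M4+M5)/6=-2617/969
t_q=7 → seg 3, τ=1; S=2+-547/969·τ+-835/323·τ²+1325/1938·τ³=-301/646

  seg 0: a=2 b=-1135/969 c=0 d=83/1938
  seg 1: a=0 b=-637/969 c=83/323 d=71/2907
  seg 2: a=1 b=88/57 c=154/323 d=-989/969
  seg 3: a=2 b=-547/969 c=-835/323 d=1325/1938
  seg 4: a=-4 b=-2617/969 c=490/323 d=-490/2907
S(7) = -301/646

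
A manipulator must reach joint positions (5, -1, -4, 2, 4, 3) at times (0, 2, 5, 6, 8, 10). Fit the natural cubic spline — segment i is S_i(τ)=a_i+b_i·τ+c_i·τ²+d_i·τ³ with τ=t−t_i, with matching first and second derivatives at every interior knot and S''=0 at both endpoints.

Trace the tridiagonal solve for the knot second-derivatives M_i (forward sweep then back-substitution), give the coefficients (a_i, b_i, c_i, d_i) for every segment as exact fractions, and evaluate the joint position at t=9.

Δ: Δ0=-3, Δ1=-1, Δ2=6, Δ3=1, Δ4=-1/2
row 1: diag=10, rhs=12; c'=3/10, d'=6/5
row 2: denom=8−3·3/10=71/10; d'=(42−3·6/5)/(71/10)=384/71
row 3: denom=6−1·10/71=416/71; d'=(-30−1·384/71)/(416/71)=-1257/208
row 4: denom=8−2·71/208=761/104; d'=(-9−2·-1257/208)/(761/104)=321/761
back: M4=321/761
back: M3=-1257/208−71/208·321/761=-9417/1522
back: M2=384/71−10/71·-9417/1522=4779/761
back: M1=6/5−3/10·4779/761=-1041/1522
M: M0=0, M1=-1041/1522, M2=4779/761, M3=-9417/1522, M4=321/761, M5=0
seg 0: a=5, c=M0/2=0, d=(M1−M0)/(6·2)=-347/6088, b=Δ0−h0·(2M0+M1)/6=-4219/1522
seg 1: a=-1, c=M1/2=-1041/3044, d=(M2−M1)/(6·3)=3533/9132, b=Δ1−h1·(2M1+M2)/6=-2630/761
seg 2: a=-4, c=M2/2=4779/1522, d=(M3−M2)/(6·1)=-6325/3044, b=Δ2−h2·(2M2+M3)/6=15031/3044
seg 3: a=2, c=M3/2=-9417/3044, d=(M4−M3)/(6·2)=3353/6088, b=Δ3−h3·(2M3+M4)/6=3793/761
seg 4: a=4, c=M4/2=321/1522, d=(M5−M4)/(6·2)=-107/3044, b=Δ4−h4·(2M4+M5)/6=-1189/1522
t_q=9 → seg 4, τ=1; S=4+-1189/1522·τ+321/1522·τ²+-107/3044·τ³=10333/3044

  seg 0: a=5 b=-4219/1522 c=0 d=-347/6088
  seg 1: a=-1 b=-2630/761 c=-1041/3044 d=3533/9132
  seg 2: a=-4 b=15031/3044 c=4779/1522 d=-6325/3044
  seg 3: a=2 b=3793/761 c=-9417/3044 d=3353/6088
  seg 4: a=4 b=-1189/1522 c=321/1522 d=-107/3044
S(9) = 10333/3044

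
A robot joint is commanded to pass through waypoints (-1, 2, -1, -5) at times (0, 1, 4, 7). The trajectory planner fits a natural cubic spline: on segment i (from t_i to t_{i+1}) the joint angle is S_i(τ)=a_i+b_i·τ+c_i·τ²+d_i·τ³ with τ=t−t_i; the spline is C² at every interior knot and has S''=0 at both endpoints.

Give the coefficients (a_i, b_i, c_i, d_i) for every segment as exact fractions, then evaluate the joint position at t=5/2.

  seg 0: a=-1 b=308/87 c=0 d=-47/87
  seg 1: a=2 b=167/87 c=-47/29 d=169/783
  seg 2: a=-1 b=-172/87 c=28/87 d=-28/783
S(5/2) = 455/232

Δ: Δ0=3, Δ1=-1, Δ2=-4/3
row 1: diag=8, rhs=-24; c'=3/8, d'=-3
row 2: denom=12−3·3/8=87/8; d'=(-2−3·-3)/(87/8)=56/87
back: M2=56/87
back: M1=-3−3/8·56/87=-94/29
M: M0=0, M1=-94/29, M2=56/87, M3=0
seg 0: a=-1, c=M0/2=0, d=(M1−M0)/(6·1)=-47/87, b=Δ0−h0·(2M0+M1)/6=308/87
seg 1: a=2, c=M1/2=-47/29, d=(M2−M1)/(6·3)=169/783, b=Δ1−h1·(2M1+M2)/6=167/87
seg 2: a=-1, c=M2/2=28/87, d=(M3−M2)/(6·3)=-28/783, b=Δ2−h2·(2M2+M3)/6=-172/87
t_q=5/2 → seg 1, τ=3/2; S=2+167/87·τ+-47/29·τ²+169/783·τ³=455/232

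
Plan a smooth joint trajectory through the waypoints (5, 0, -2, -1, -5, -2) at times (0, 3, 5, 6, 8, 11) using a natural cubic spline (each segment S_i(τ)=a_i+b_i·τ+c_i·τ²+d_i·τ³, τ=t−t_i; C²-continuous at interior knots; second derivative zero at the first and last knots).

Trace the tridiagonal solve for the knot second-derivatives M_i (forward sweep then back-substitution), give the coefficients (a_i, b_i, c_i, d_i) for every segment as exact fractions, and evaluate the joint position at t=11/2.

  seg 0: a=5 b=-402/253 c=0 d=-59/6831
  seg 1: a=0 b=-461/253 c=-59/759 d=371/1518
  seg 2: a=-2 b=607/759 c=1054/759 d=-82/69
  seg 3: a=-1 b=3/253 c=-1652/759 d=1777/3036
  seg 4: a=-5 b=-1268/759 c=2027/1518 d=-2027/13662
S(11/2) = -185/132

Δ: Δ0=-5/3, Δ1=-1, Δ2=1, Δ3=-2, Δ4=1
row 1: diag=10, rhs=4; c'=1/5, d'=2/5
row 2: denom=6−2·1/5=28/5; d'=(12−2·2/5)/(28/5)=2
row 3: denom=6−1·5/28=163/28; d'=(-18−1·2)/(163/28)=-560/163
row 4: denom=10−2·56/163=1518/163; d'=(18−2·-560/163)/(1518/163)=2027/759
back: M4=2027/759
back: M3=-560/163−56/163·2027/759=-3304/759
back: M2=2−5/28·-3304/759=2108/759
back: M1=2/5−1/5·2108/759=-118/759
M: M0=0, M1=-118/759, M2=2108/759, M3=-3304/759, M4=2027/759, M5=0
seg 0: a=5, c=M0/2=0, d=(M1−M0)/(6·3)=-59/6831, b=Δ0−h0·(2M0+M1)/6=-402/253
seg 1: a=0, c=M1/2=-59/759, d=(M2−M1)/(6·2)=371/1518, b=Δ1−h1·(2M1+M2)/6=-461/253
seg 2: a=-2, c=M2/2=1054/759, d=(M3−M2)/(6·1)=-82/69, b=Δ2−h2·(2M2+M3)/6=607/759
seg 3: a=-1, c=M3/2=-1652/759, d=(M4−M3)/(6·2)=1777/3036, b=Δ3−h3·(2M3+M4)/6=3/253
seg 4: a=-5, c=M4/2=2027/1518, d=(M5−M4)/(6·3)=-2027/13662, b=Δ4−h4·(2M4+M5)/6=-1268/759
t_q=11/2 → seg 2, τ=1/2; S=-2+607/759·τ+1054/759·τ²+-82/69·τ³=-185/132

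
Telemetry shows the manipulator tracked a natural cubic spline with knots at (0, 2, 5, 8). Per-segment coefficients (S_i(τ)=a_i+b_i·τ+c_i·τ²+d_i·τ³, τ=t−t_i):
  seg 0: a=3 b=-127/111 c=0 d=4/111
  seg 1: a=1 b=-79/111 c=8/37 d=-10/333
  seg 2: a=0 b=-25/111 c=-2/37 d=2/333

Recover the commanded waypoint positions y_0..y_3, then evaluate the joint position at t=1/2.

y_0=3 y_1=1 y_2=0 y_3=-1
S(1/2) = 90/37

y_0 = S_0(0) = a_0 = 3
y_1 = S_1(0) = a_1 = 1
y_2 = S_2(0) = a_2 = 0
y_3 = S_2(3) = -1
t_q=1/2 is in segment 0 (τ=1/2); S_0(τ)=90/37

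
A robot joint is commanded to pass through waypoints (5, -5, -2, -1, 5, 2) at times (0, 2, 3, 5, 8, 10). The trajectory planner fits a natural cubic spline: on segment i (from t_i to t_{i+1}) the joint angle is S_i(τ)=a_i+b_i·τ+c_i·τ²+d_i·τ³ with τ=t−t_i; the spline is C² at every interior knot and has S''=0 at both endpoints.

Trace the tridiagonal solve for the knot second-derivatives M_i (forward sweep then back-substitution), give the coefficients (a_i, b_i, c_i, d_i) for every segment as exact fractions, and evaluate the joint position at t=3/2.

  seg 0: a=5 b=-23378/2945 c=0 d=8653/11780
  seg 1: a=-5 b=2581/2945 c=25959/5890 d=-13451/5890
  seg 2: a=-2 b=16727/5890 c=-7197/2945 d=7503/11780
  seg 3: a=-1 b=4169/5890 c=1623/1178 d=-2789/8835
  seg 4: a=5 b=2657/5890 c=-8619/5890 d=2873/11780
S(3/2) = -417313/94240

Δ: Δ0=-5, Δ1=3, Δ2=1/2, Δ3=2, Δ4=-3/2
row 1: diag=6, rhs=48; c'=1/6, d'=8
row 2: denom=6−1·1/6=35/6; d'=(-15−1·8)/(35/6)=-138/35
row 3: denom=10−2·12/35=326/35; d'=(9−2·-138/35)/(326/35)=591/326
row 4: denom=10−3·105/326=2945/326; d'=(-21−3·591/326)/(2945/326)=-8619/2945
back: M4=-8619/2945
back: M3=591/326−105/326·-8619/2945=1623/589
back: M2=-138/35−12/35·1623/589=-14394/2945
back: M1=8−1/6·-14394/2945=25959/2945
M: M0=0, M1=25959/2945, M2=-14394/2945, M3=1623/589, M4=-8619/2945, M5=0
seg 0: a=5, c=M0/2=0, d=(M1−M0)/(6·2)=8653/11780, b=Δ0−h0·(2M0+M1)/6=-23378/2945
seg 1: a=-5, c=M1/2=25959/5890, d=(M2−M1)/(6·1)=-13451/5890, b=Δ1−h1·(2M1+M2)/6=2581/2945
seg 2: a=-2, c=M2/2=-7197/2945, d=(M3−M2)/(6·2)=7503/11780, b=Δ2−h2·(2M2+M3)/6=16727/5890
seg 3: a=-1, c=M3/2=1623/1178, d=(M4−M3)/(6·3)=-2789/8835, b=Δ3−h3·(2M3+M4)/6=4169/5890
seg 4: a=5, c=M4/2=-8619/5890, d=(M5−M4)/(6·2)=2873/11780, b=Δ4−h4·(2M4+M5)/6=2657/5890
t_q=3/2 → seg 0, τ=3/2; S=5+-23378/2945·τ+0·τ²+8653/11780·τ³=-417313/94240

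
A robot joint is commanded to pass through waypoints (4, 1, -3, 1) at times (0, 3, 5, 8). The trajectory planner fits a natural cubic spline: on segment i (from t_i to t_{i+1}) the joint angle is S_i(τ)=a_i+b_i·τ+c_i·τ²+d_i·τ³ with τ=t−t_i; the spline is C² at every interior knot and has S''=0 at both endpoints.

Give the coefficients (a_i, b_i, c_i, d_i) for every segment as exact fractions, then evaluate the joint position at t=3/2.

Δ: Δ0=-1, Δ1=-2, Δ2=4/3
row 1: diag=10, rhs=-6; c'=1/5, d'=-3/5
row 2: denom=10−2·1/5=48/5; d'=(20−2·-3/5)/(48/5)=53/24
back: M2=53/24
back: M1=-3/5−1/5·53/24=-25/24
M: M0=0, M1=-25/24, M2=53/24, M3=0
seg 0: a=4, c=M0/2=0, d=(M1−M0)/(6·3)=-25/432, b=Δ0−h0·(2M0+M1)/6=-23/48
seg 1: a=1, c=M1/2=-25/48, d=(M2−M1)/(6·2)=13/48, b=Δ1−h1·(2M1+M2)/6=-49/24
seg 2: a=-3, c=M2/2=53/48, d=(M3−M2)/(6·3)=-53/432, b=Δ2−h2·(2M2+M3)/6=-7/8
t_q=3/2 → seg 0, τ=3/2; S=4+-23/48·τ+0·τ²+-25/432·τ³=395/128

  seg 0: a=4 b=-23/48 c=0 d=-25/432
  seg 1: a=1 b=-49/24 c=-25/48 d=13/48
  seg 2: a=-3 b=-7/8 c=53/48 d=-53/432
S(3/2) = 395/128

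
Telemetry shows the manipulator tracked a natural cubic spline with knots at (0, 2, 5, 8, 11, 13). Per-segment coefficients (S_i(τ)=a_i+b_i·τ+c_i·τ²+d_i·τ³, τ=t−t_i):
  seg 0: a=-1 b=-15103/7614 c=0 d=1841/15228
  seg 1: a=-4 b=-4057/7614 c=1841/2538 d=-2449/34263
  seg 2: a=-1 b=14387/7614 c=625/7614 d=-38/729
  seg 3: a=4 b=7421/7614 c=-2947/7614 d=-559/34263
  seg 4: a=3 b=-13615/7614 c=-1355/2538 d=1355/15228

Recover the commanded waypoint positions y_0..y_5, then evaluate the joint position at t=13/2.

y_0=-1 y_1=-4 y_2=-1 y_3=4 y_4=3 y_5=-2
S(13/2) = 693/376

y_0 = S_0(0) = a_0 = -1
y_1 = S_1(0) = a_1 = -4
y_2 = S_2(0) = a_2 = -1
y_3 = S_3(0) = a_3 = 4
y_4 = S_4(0) = a_4 = 3
y_5 = S_4(2) = -2
t_q=13/2 is in segment 2 (τ=3/2); S_2(τ)=693/376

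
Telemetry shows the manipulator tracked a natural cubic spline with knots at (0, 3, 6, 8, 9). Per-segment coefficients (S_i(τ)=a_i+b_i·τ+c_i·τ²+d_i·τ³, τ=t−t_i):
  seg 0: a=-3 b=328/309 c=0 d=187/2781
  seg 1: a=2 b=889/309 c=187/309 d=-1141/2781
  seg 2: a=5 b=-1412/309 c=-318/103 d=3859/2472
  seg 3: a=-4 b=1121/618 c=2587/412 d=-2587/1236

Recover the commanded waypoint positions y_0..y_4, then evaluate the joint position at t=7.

y_0 = S_0(0) = a_0 = -3
y_1 = S_1(0) = a_1 = 2
y_2 = S_2(0) = a_2 = 5
y_3 = S_3(0) = a_3 = -4
y_4 = S_3(1) = 2
t_q=7 is in segment 2 (τ=1); S_2(τ)=-903/824

y_0=-3 y_1=2 y_2=5 y_3=-4 y_4=2
S(7) = -903/824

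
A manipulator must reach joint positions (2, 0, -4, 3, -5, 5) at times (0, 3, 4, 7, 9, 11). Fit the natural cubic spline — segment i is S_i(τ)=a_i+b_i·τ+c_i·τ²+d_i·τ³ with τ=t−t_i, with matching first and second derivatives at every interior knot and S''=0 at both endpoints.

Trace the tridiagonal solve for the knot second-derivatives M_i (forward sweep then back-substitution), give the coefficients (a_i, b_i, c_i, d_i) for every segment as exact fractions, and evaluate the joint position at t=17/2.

  seg 0: a=2 b=769/702 c=0 d=-1237/6318
  seg 1: a=0 b=-1471/351 c=-1237/702 d=457/234
  seg 2: a=-4 b=-1303/702 c=1438/351 d=-5687/6318
  seg 3: a=3 b=-554/351 c=-937/234 d=1961/1404
  seg 4: a=-5 b=-293/351 c=512/117 d=-256/351
S(17/2) = -1055/288

Δ: Δ0=-2/3, Δ1=-4, Δ2=7/3, Δ3=-4, Δ4=5
row 1: diag=8, rhs=-20; c'=1/8, d'=-5/2
row 2: denom=8−1·1/8=63/8; d'=(38−1·-5/2)/(63/8)=36/7
row 3: denom=10−3·8/21=62/7; d'=(-38−3·36/7)/(62/7)=-187/31
row 4: denom=8−2·7/31=234/31; d'=(54−2·-187/31)/(234/31)=1024/117
back: M4=1024/117
back: M3=-187/31−7/31·1024/117=-937/117
back: M2=36/7−8/21·-937/117=2876/351
back: M1=-5/2−1/8·2876/351=-1237/351
M: M0=0, M1=-1237/351, M2=2876/351, M3=-937/117, M4=1024/117, M5=0
seg 0: a=2, c=M0/2=0, d=(M1−M0)/(6·3)=-1237/6318, b=Δ0−h0·(2M0+M1)/6=769/702
seg 1: a=0, c=M1/2=-1237/702, d=(M2−M1)/(6·1)=457/234, b=Δ1−h1·(2M1+M2)/6=-1471/351
seg 2: a=-4, c=M2/2=1438/351, d=(M3−M2)/(6·3)=-5687/6318, b=Δ2−h2·(2M2+M3)/6=-1303/702
seg 3: a=3, c=M3/2=-937/234, d=(M4−M3)/(6·2)=1961/1404, b=Δ3−h3·(2M3+M4)/6=-554/351
seg 4: a=-5, c=M4/2=512/117, d=(M5−M4)/(6·2)=-256/351, b=Δ4−h4·(2M4+M5)/6=-293/351
t_q=17/2 → seg 3, τ=3/2; S=3+-554/351·τ+-937/234·τ²+1961/1404·τ³=-1055/288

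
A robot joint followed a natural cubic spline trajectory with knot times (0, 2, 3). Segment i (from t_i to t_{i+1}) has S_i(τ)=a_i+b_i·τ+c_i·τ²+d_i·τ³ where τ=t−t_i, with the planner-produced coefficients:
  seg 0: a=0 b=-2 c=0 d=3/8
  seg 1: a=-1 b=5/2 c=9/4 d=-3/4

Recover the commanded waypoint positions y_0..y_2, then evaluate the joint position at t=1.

y_0=0 y_1=-1 y_2=3
S(1) = -13/8

y_0 = S_0(0) = a_0 = 0
y_1 = S_1(0) = a_1 = -1
y_2 = S_1(1) = 3
t_q=1 is in segment 0 (τ=1); S_0(τ)=-13/8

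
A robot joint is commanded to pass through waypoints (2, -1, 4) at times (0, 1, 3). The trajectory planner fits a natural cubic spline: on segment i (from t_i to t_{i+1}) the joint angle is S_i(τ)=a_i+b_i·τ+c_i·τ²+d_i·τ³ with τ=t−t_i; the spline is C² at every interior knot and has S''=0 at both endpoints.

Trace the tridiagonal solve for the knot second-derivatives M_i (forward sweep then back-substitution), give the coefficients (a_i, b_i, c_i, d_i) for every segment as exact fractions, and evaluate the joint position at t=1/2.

Δ: Δ0=-3, Δ1=5/2
row 1: diag=6, rhs=33; c'=1/3, d'=11/2
back: M1=11/2
M: M0=0, M1=11/2, M2=0
seg 0: a=2, c=M0/2=0, d=(M1−M0)/(6·1)=11/12, b=Δ0−h0·(2M0+M1)/6=-47/12
seg 1: a=-1, c=M1/2=11/4, d=(M2−M1)/(6·2)=-11/24, b=Δ1−h1·(2M1+M2)/6=-7/6
t_q=1/2 → seg 0, τ=1/2; S=2+-47/12·τ+0·τ²+11/12·τ³=5/32

  seg 0: a=2 b=-47/12 c=0 d=11/12
  seg 1: a=-1 b=-7/6 c=11/4 d=-11/24
S(1/2) = 5/32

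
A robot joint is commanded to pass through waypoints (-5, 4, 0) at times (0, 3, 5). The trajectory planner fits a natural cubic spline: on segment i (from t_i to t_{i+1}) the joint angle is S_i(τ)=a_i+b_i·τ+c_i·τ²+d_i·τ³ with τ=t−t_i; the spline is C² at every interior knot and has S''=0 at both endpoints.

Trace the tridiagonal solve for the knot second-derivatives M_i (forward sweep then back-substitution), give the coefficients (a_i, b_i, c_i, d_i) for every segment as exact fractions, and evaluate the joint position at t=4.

Δ: Δ0=3, Δ1=-2
row 1: diag=10, rhs=-30; c'=1/5, d'=-3
back: M1=-3
M: M0=0, M1=-3, M2=0
seg 0: a=-5, c=M0/2=0, d=(M1−M0)/(6·3)=-1/6, b=Δ0−h0·(2M0+M1)/6=9/2
seg 1: a=4, c=M1/2=-3/2, d=(M2−M1)/(6·2)=1/4, b=Δ1−h1·(2M1+M2)/6=0
t_q=4 → seg 1, τ=1; S=4+0·τ+-3/2·τ²+1/4·τ³=11/4

  seg 0: a=-5 b=9/2 c=0 d=-1/6
  seg 1: a=4 b=0 c=-3/2 d=1/4
S(4) = 11/4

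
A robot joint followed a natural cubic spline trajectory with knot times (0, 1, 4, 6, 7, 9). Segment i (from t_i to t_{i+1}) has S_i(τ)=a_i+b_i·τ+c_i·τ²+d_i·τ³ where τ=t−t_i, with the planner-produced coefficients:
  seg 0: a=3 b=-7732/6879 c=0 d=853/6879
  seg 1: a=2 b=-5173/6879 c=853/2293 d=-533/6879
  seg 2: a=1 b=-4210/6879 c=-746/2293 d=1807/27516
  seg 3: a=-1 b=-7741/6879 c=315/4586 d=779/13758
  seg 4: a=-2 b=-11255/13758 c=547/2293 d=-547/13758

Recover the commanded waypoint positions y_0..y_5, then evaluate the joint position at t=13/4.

y_0 = S_0(0) = a_0 = 3
y_1 = S_1(0) = a_1 = 2
y_2 = S_2(0) = a_2 = 1
y_3 = S_3(0) = a_3 = -1
y_4 = S_4(0) = a_4 = -2
y_5 = S_4(2) = -3
t_q=13/4 is in segment 1 (τ=9/4); S_1(τ)=192053/146752

y_0=3 y_1=2 y_2=1 y_3=-1 y_4=-2 y_5=-3
S(13/4) = 192053/146752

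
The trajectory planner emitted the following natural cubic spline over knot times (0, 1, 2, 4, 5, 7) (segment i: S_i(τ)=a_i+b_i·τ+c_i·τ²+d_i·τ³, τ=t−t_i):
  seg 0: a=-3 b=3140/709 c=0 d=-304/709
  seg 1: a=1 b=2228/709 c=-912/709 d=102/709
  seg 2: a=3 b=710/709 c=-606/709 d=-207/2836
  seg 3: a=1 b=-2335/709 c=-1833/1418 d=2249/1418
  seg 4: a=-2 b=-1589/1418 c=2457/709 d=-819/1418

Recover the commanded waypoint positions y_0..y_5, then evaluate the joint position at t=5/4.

y_0 = S_0(0) = a_0 = -3
y_1 = S_1(0) = a_1 = 1
y_2 = S_2(0) = a_2 = 3
y_3 = S_3(0) = a_3 = 1
y_4 = S_4(0) = a_4 = -2
y_5 = S_4(2) = 5
t_q=5/4 is in segment 1 (τ=1/4); S_1(τ)=38739/22688

y_0=-3 y_1=1 y_2=3 y_3=1 y_4=-2 y_5=5
S(5/4) = 38739/22688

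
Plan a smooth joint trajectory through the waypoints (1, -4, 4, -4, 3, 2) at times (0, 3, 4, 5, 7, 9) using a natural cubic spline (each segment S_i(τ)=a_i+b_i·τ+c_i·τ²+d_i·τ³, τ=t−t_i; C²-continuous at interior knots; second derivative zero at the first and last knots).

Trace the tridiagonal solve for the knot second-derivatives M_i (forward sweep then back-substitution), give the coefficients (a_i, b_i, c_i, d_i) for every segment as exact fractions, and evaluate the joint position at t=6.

Δ: Δ0=-5/3, Δ1=8, Δ2=-8, Δ3=7/2, Δ4=-1/2
row 1: diag=8, rhs=58; c'=1/8, d'=29/4
row 2: denom=4−1·1/8=31/8; d'=(-96−1·29/4)/(31/8)=-826/31
row 3: denom=6−1·8/31=178/31; d'=(69−1·-826/31)/(178/31)=2965/178
row 4: denom=8−2·31/89=650/89; d'=(-24−2·2965/178)/(650/89)=-5101/650
back: M4=-5101/650
back: M3=2965/178−31/89·-5101/650=6302/325
back: M2=-826/31−8/31·6302/325=-10286/325
back: M1=29/4−1/8·-10286/325=3642/325
M: M0=0, M1=3642/325, M2=-10286/325, M3=6302/325, M4=-5101/650, M5=0
seg 0: a=1, c=M0/2=0, d=(M1−M0)/(6·3)=607/975, b=Δ0−h0·(2M0+M1)/6=-7088/975
seg 1: a=-4, c=M1/2=1821/325, d=(M2−M1)/(6·1)=-6964/975, b=Δ1−h1·(2M1+M2)/6=9301/975
seg 2: a=4, c=M2/2=-5143/325, d=(M3−M2)/(6·1)=638/75, b=Δ2−h2·(2M2+M3)/6=-133/195
seg 3: a=-4, c=M3/2=3151/325, d=(M4−M3)/(6·2)=-3541/1560, b=Δ3−h3·(2M3+M4)/6=-6641/975
seg 4: a=3, c=M4/2=-5101/1300, d=(M5−M4)/(6·2)=5101/7800, b=Δ4−h4·(2M4+M5)/6=9227/1950
t_q=6 → seg 3, τ=1; S=-4+-6641/975·τ+3151/325·τ²+-3541/1560·τ³=-8803/2600

  seg 0: a=1 b=-7088/975 c=0 d=607/975
  seg 1: a=-4 b=9301/975 c=1821/325 d=-6964/975
  seg 2: a=4 b=-133/195 c=-5143/325 d=638/75
  seg 3: a=-4 b=-6641/975 c=3151/325 d=-3541/1560
  seg 4: a=3 b=9227/1950 c=-5101/1300 d=5101/7800
S(6) = -8803/2600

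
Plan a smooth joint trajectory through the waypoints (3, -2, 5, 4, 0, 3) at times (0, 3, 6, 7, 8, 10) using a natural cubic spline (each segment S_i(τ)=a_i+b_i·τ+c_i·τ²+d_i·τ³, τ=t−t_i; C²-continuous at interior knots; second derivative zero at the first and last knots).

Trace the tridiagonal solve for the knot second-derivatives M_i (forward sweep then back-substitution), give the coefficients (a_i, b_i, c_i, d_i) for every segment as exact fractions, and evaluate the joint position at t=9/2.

Δ: Δ0=-5/3, Δ1=7/3, Δ2=-1, Δ3=-4, Δ4=3/2
row 1: diag=12, rhs=24; c'=1/4, d'=2
row 2: denom=8−3·1/4=29/4; d'=(-20−3·2)/(29/4)=-104/29
row 3: denom=4−1·4/29=112/29; d'=(-18−1·-104/29)/(112/29)=-209/56
row 4: denom=6−1·29/112=643/112; d'=(33−1·-209/56)/(643/112)=4114/643
back: M4=4114/643
back: M3=-209/56−29/112·4114/643=-3465/643
back: M2=-104/29−4/29·-3465/643=-1828/643
back: M1=2−1/4·-1828/643=1743/643
M: M0=0, M1=1743/643, M2=-1828/643, M3=-3465/643, M4=4114/643, M5=0
seg 0: a=3, c=M0/2=0, d=(M1−M0)/(6·3)=581/3858, b=Δ0−h0·(2M0+M1)/6=-11659/3858
seg 1: a=-2, c=M1/2=1743/1286, d=(M2−M1)/(6·3)=-3571/11574, b=Δ1−h1·(2M1+M2)/6=2014/1929
seg 2: a=5, c=M2/2=-914/643, d=(M3−M2)/(6·1)=-1637/3858, b=Δ2−h2·(2M2+M3)/6=3263/3858
seg 3: a=4, c=M3/2=-3465/1286, d=(M4−M3)/(6·1)=7579/3858, b=Δ3−h3·(2M3+M4)/6=-6308/1929
seg 4: a=0, c=M4/2=2057/643, d=(M5−M4)/(6·2)=-2057/3858, b=Δ4−h4·(2M4+M5)/6=-10669/3858
t_q=9/2 → seg 1, τ=3/2; S=-2+2014/1929·τ+1743/1286·τ²+-3571/11574·τ³=16197/10288

  seg 0: a=3 b=-11659/3858 c=0 d=581/3858
  seg 1: a=-2 b=2014/1929 c=1743/1286 d=-3571/11574
  seg 2: a=5 b=3263/3858 c=-914/643 d=-1637/3858
  seg 3: a=4 b=-6308/1929 c=-3465/1286 d=7579/3858
  seg 4: a=0 b=-10669/3858 c=2057/643 d=-2057/3858
S(9/2) = 16197/10288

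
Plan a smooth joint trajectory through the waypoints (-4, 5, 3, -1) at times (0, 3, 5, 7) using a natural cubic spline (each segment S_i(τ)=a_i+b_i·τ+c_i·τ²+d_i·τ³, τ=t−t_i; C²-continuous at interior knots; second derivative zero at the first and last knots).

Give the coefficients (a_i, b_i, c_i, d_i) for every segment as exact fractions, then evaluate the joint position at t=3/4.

Δ: Δ0=3, Δ1=-1, Δ2=-2
row 1: diag=10, rhs=-24; c'=1/5, d'=-12/5
row 2: denom=8−2·1/5=38/5; d'=(-6−2·-12/5)/(38/5)=-3/19
back: M2=-3/19
back: M1=-12/5−1/5·-3/19=-45/19
M: M0=0, M1=-45/19, M2=-3/19, M3=0
seg 0: a=-4, c=M0/2=0, d=(M1−M0)/(6·3)=-5/38, b=Δ0−h0·(2M0+M1)/6=159/38
seg 1: a=5, c=M1/2=-45/38, d=(M2−M1)/(6·2)=7/38, b=Δ1−h1·(2M1+M2)/6=12/19
seg 2: a=3, c=M2/2=-3/38, d=(M3−M2)/(6·2)=1/76, b=Δ2−h2·(2M2+M3)/6=-36/19
t_q=3/4 → seg 0, τ=3/4; S=-4+159/38·τ+0·τ²+-5/38·τ³=-2231/2432

  seg 0: a=-4 b=159/38 c=0 d=-5/38
  seg 1: a=5 b=12/19 c=-45/38 d=7/38
  seg 2: a=3 b=-36/19 c=-3/38 d=1/76
S(3/4) = -2231/2432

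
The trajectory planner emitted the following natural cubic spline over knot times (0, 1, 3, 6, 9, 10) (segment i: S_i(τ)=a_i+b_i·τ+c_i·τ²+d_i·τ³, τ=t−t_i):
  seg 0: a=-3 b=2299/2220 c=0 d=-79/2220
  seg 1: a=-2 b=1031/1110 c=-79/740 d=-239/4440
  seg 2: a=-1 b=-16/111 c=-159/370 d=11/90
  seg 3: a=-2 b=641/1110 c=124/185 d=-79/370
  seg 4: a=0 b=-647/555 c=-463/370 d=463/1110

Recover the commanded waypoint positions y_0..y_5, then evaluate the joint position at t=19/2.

y_0 = S_0(0) = a_0 = -3
y_1 = S_1(0) = a_1 = -2
y_2 = S_2(0) = a_2 = -1
y_3 = S_3(0) = a_3 = -2
y_4 = S_4(0) = a_4 = 0
y_5 = S_4(1) = -2
t_q=19/2 is in segment 4 (τ=1/2); S_4(τ)=-2497/2960

y_0=-3 y_1=-2 y_2=-1 y_3=-2 y_4=0 y_5=-2
S(19/2) = -2497/2960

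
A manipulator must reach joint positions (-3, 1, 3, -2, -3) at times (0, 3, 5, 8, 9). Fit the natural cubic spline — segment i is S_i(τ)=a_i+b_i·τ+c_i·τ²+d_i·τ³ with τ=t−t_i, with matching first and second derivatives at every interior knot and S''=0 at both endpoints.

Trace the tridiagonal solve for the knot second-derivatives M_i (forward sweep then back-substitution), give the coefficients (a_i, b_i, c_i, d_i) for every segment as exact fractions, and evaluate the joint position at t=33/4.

  seg 0: a=-3 b=835/678 c=0 d=23/2034
  seg 1: a=1 b=521/339 c=23/226 d=-251/1356
  seg 2: a=3 b=-94/339 c=-114/113 d=185/1017
  seg 3: a=-2 b=-481/339 c=71/113 d=-71/339
S(33/4) = -16769/7232

Δ: Δ0=4/3, Δ1=1, Δ2=-5/3, Δ3=-1
row 1: diag=10, rhs=-2; c'=1/5, d'=-1/5
row 2: denom=10−2·1/5=48/5; d'=(-16−2·-1/5)/(48/5)=-13/8
row 3: denom=8−3·5/16=113/16; d'=(4−3·-13/8)/(113/16)=142/113
back: M3=142/113
back: M2=-13/8−5/16·142/113=-228/113
back: M1=-1/5−1/5·-228/113=23/113
M: M0=0, M1=23/113, M2=-228/113, M3=142/113, M4=0
seg 0: a=-3, c=M0/2=0, d=(M1−M0)/(6·3)=23/2034, b=Δ0−h0·(2M0+M1)/6=835/678
seg 1: a=1, c=M1/2=23/226, d=(M2−M1)/(6·2)=-251/1356, b=Δ1−h1·(2M1+M2)/6=521/339
seg 2: a=3, c=M2/2=-114/113, d=(M3−M2)/(6·3)=185/1017, b=Δ2−h2·(2M2+M3)/6=-94/339
seg 3: a=-2, c=M3/2=71/113, d=(M4−M3)/(6·1)=-71/339, b=Δ3−h3·(2M3+M4)/6=-481/339
t_q=33/4 → seg 3, τ=1/4; S=-2+-481/339·τ+71/113·τ²+-71/339·τ³=-16769/7232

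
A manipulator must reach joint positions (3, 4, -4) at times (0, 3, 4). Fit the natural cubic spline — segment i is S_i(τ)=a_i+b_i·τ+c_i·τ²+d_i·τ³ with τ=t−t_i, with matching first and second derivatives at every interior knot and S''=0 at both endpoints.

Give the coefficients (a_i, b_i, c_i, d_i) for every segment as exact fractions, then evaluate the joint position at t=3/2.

Δ: Δ0=1/3, Δ1=-8
row 1: diag=8, rhs=-50; c'=1/8, d'=-25/4
back: M1=-25/4
M: M0=0, M1=-25/4, M2=0
seg 0: a=3, c=M0/2=0, d=(M1−M0)/(6·3)=-25/72, b=Δ0−h0·(2M0+M1)/6=83/24
seg 1: a=4, c=M1/2=-25/8, d=(M2−M1)/(6·1)=25/24, b=Δ1−h1·(2M1+M2)/6=-71/12
t_q=3/2 → seg 0, τ=3/2; S=3+83/24·τ+0·τ²+-25/72·τ³=449/64

  seg 0: a=3 b=83/24 c=0 d=-25/72
  seg 1: a=4 b=-71/12 c=-25/8 d=25/24
S(3/2) = 449/64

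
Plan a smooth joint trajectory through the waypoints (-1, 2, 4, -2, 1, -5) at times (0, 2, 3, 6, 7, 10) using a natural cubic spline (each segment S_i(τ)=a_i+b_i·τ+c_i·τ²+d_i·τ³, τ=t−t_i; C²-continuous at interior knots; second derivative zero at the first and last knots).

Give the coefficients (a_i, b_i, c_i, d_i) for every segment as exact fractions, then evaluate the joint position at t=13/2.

Δ: Δ0=3/2, Δ1=2, Δ2=-2, Δ3=3, Δ4=-2
row 1: diag=6, rhs=3; c'=1/6, d'=1/2
row 2: denom=8−1·1/6=47/6; d'=(-24−1·1/2)/(47/6)=-147/47
row 3: denom=8−3·18/47=322/47; d'=(30−3·-147/47)/(322/47)=1851/322
row 4: denom=8−1·47/322=2529/322; d'=(-30−1·1851/322)/(2529/322)=-1279/281
back: M4=-1279/281
back: M3=1851/322−47/322·-1279/281=1802/281
back: M2=-147/47−18/47·1802/281=-1569/281
back: M1=1/2−1/6·-1569/281=402/281
M: M0=0, M1=402/281, M2=-1569/281, M3=1802/281, M4=-1279/281, M5=0
seg 0: a=-1, c=M0/2=0, d=(M1−M0)/(6·2)=67/562, b=Δ0−h0·(2M0+M1)/6=575/562
seg 1: a=2, c=M1/2=201/281, d=(M2−M1)/(6·1)=-657/562, b=Δ1−h1·(2M1+M2)/6=1379/562
seg 2: a=4, c=M2/2=-1569/562, d=(M3−M2)/(6·3)=3371/5058, b=Δ2−h2·(2M2+M3)/6=106/281
seg 3: a=-2, c=M3/2=901/281, d=(M4−M3)/(6·1)=-1027/562, b=Δ3−h3·(2M3+M4)/6=911/562
seg 4: a=1, c=M4/2=-1279/562, d=(M5−M4)/(6·3)=1279/5058, b=Δ4−h4·(2M4+M5)/6=717/281
t_q=13/2 → seg 3, τ=1/2; S=-2+911/562·τ+901/281·τ²+-1027/562·τ³=-2771/4496

  seg 0: a=-1 b=575/562 c=0 d=67/562
  seg 1: a=2 b=1379/562 c=201/281 d=-657/562
  seg 2: a=4 b=106/281 c=-1569/562 d=3371/5058
  seg 3: a=-2 b=911/562 c=901/281 d=-1027/562
  seg 4: a=1 b=717/281 c=-1279/562 d=1279/5058
S(13/2) = -2771/4496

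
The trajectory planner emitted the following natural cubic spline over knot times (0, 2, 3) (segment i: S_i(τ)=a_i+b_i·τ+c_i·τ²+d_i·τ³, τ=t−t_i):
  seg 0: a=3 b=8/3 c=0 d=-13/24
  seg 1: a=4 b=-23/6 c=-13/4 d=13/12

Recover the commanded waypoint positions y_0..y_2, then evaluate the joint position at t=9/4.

y_0 = S_0(0) = a_0 = 3
y_1 = S_1(0) = a_1 = 4
y_2 = S_1(1) = -2
t_q=9/4 is in segment 1 (τ=1/4); S_1(τ)=731/256

y_0=3 y_1=4 y_2=-2
S(9/4) = 731/256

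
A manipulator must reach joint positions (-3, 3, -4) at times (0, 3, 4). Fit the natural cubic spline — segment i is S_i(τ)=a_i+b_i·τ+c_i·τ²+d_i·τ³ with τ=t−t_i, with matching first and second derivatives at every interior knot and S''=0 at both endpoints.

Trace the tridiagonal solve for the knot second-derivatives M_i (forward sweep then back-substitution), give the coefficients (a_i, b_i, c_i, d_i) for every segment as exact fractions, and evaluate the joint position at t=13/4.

Δ: Δ0=2, Δ1=-7
row 1: diag=8, rhs=-54; c'=1/8, d'=-27/4
back: M1=-27/4
M: M0=0, M1=-27/4, M2=0
seg 0: a=-3, c=M0/2=0, d=(M1−M0)/(6·3)=-3/8, b=Δ0−h0·(2M0+M1)/6=43/8
seg 1: a=3, c=M1/2=-27/8, d=(M2−M1)/(6·1)=9/8, b=Δ1−h1·(2M1+M2)/6=-19/4
t_q=13/4 → seg 1, τ=1/4; S=3+-19/4·τ+-27/8·τ²+9/8·τ³=829/512

  seg 0: a=-3 b=43/8 c=0 d=-3/8
  seg 1: a=3 b=-19/4 c=-27/8 d=9/8
S(13/4) = 829/512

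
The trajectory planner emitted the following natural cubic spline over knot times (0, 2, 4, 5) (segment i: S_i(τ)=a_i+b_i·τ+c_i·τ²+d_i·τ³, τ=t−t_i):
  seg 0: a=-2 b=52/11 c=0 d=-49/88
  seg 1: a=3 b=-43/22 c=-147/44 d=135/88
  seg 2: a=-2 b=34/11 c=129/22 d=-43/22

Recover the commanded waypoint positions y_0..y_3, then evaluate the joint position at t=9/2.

y_0 = S_0(0) = a_0 = -2
y_1 = S_1(0) = a_1 = 3
y_2 = S_2(0) = a_2 = -2
y_3 = S_2(1) = 5
t_q=9/2 is in segment 2 (τ=1/2); S_2(τ)=135/176

y_0=-2 y_1=3 y_2=-2 y_3=5
S(9/2) = 135/176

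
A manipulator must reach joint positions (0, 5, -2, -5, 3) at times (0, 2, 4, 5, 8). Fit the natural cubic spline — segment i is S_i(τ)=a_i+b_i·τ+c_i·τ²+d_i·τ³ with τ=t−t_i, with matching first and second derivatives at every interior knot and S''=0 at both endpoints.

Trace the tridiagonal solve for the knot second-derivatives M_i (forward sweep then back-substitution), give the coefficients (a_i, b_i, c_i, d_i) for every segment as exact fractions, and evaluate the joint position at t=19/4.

Δ: Δ0=5/2, Δ1=-7/2, Δ2=-3, Δ3=8/3
row 1: diag=8, rhs=-36; c'=1/4, d'=-9/2
row 2: denom=6−2·1/4=11/2; d'=(3−2·-9/2)/(11/2)=24/11
row 3: denom=8−1·2/11=86/11; d'=(34−1·24/11)/(86/11)=175/43
back: M3=175/43
back: M2=24/11−2/11·175/43=62/43
back: M1=-9/2−1/4·62/43=-209/43
M: M0=0, M1=-209/43, M2=62/43, M3=175/43, M4=0
seg 0: a=0, c=M0/2=0, d=(M1−M0)/(6·2)=-209/516, b=Δ0−h0·(2M0+M1)/6=1063/258
seg 1: a=5, c=M1/2=-209/86, d=(M2−M1)/(6·2)=271/516, b=Δ1−h1·(2M1+M2)/6=-191/258
seg 2: a=-2, c=M2/2=31/43, d=(M3−M2)/(6·1)=113/258, b=Δ2−h2·(2M2+M3)/6=-1073/258
seg 3: a=-5, c=M3/2=175/86, d=(M4−M3)/(6·3)=-175/774, b=Δ3−h3·(2M3+M4)/6=-181/129
t_q=19/4 → seg 2, τ=3/4; S=-2+-1073/258·τ+31/43·τ²+113/258·τ³=-24927/5504

  seg 0: a=0 b=1063/258 c=0 d=-209/516
  seg 1: a=5 b=-191/258 c=-209/86 d=271/516
  seg 2: a=-2 b=-1073/258 c=31/43 d=113/258
  seg 3: a=-5 b=-181/129 c=175/86 d=-175/774
S(19/4) = -24927/5504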